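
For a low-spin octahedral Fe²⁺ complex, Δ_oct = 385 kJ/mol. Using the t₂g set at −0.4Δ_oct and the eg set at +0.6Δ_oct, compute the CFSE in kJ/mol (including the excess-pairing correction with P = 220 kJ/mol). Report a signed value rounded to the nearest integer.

-484

Fe is in group 8, so Fe²⁺ is d⁶ (8 − 2 = 6).
Electron filling gives t₂g⁶ eg⁰.
CFSE(orbital) = 6×(-0.4Δ_oct) + 0×(0.6Δ_oct) = -2.4Δ_oct; with Δ_oct = 385 kJ/mol that is -924 kJ/mol.
Relative to high-spin t₂g⁴ eg² (1 paired), the low-spin configuration has 2 additional pairs, contributing +2 × 220 = +440 kJ/mol.
Combining: -924 + 440 = -484 kJ/mol.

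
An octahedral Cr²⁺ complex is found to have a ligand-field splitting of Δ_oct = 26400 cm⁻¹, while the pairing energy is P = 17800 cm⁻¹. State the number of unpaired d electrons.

Cr is in group 6, so Cr²⁺ is d⁴ (6 − 2 = 4).
Δ_oct > P, so pairing is preferred: the ground state is low-spin.
That gives t2g^4 e_g^0.
Unpaired electrons: 2.

2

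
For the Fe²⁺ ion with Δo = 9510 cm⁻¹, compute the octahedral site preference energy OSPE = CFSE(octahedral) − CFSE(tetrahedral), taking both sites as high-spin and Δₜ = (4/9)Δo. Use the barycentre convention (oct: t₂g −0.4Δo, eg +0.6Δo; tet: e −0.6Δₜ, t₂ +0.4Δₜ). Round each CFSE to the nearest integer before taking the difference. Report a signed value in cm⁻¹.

-1268

Fe is in group 8, so Fe²⁺ is d⁶ (8 − 2 = 6).
Octahedral (high-spin): t₂g⁴ eg², CFSE = 4(−0.4) + 2(+0.6) = -0.4Δo = -0.4 × 9510 = -3804 cm⁻¹.
In a tetrahedral site the filling is e³ t₂³: CFSE(tet) = -0.6Δₜ = -0.6 × (4/9)(9510) = -2536 cm⁻¹.
Subtracting, OSPE = -3804 − (-2536) = -1268 cm⁻¹.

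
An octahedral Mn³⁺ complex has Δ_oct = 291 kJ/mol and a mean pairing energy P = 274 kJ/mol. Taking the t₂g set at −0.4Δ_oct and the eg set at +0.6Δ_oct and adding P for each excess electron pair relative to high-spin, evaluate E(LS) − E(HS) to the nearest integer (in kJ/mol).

Mn is in group 7, so Mn³⁺ is d⁴ (7 − 3 = 4).
High-spin d⁴ fills as t₂g³ eg¹ with CFSE 3(−0.4) + 1(+0.6) = -0.6Δ_oct = -175 kJ/mol.
Low-spin: t₂g⁴ eg⁰, orbital CFSE = -1.6Δ_oct = -466 kJ/mol; plus 1 excess pair × P = +274 kJ/mol; total -192 kJ/mol.
Thus E(LS) − E(HS) = -17 kJ/mol.

-17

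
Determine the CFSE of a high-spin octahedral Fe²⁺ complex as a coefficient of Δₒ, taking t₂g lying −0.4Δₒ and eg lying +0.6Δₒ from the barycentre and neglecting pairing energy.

-0.4 Δₒ

Fe is in group 8, so Fe²⁺ is d⁶ (8 − 2 = 6).
Configuration: t₂g⁴ eg².
CFSE = 4(-0.4Δₒ) + 2(0.6Δₒ) = -1.6Δₒ + 1.2Δₒ = -0.4Δₒ.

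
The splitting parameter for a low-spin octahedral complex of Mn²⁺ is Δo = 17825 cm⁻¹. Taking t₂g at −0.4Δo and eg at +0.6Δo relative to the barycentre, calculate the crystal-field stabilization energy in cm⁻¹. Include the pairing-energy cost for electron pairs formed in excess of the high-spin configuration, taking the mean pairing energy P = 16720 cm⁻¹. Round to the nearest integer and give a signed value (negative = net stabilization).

-2210

Group 7 minus oxidation state +2 gives a d⁵ configuration for Mn²⁺.
Configuration: t₂g⁵ eg⁰.
The orbital stabilization is -2.0Δo = -2.0 × 17825 = -35650 cm⁻¹.
High-spin d⁵ would be t₂g³ eg² with 0 pairs; low-spin has 2, so 2 excess pairs cost +2P = +33440 cm⁻¹.
Overall CFSE = -35650 + 33440 = -2210 cm⁻¹.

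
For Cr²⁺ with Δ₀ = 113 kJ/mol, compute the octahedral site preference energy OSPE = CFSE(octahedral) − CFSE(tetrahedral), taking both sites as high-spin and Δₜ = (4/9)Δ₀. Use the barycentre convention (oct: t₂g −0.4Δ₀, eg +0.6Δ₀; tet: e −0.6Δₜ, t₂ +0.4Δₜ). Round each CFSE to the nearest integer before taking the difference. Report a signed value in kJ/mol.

-48

Cr sits in group 6; removing 2 electrons leaves Cr²⁺ with 6 − 2 = 4 d electrons.
Octahedral (high-spin): t2g^3 e_g^1, CFSE = 3(−0.4) + 1(+0.6) = -0.6Δ₀ = -0.6 × 113 = -68 kJ/mol.
Tetrahedral: e^2 t2^2, CFSE = 2(−0.6) + 2(+0.4) = -0.4Δₜ = -0.4 × (4/9) × 113 = -20 kJ/mol.
Subtracting, OSPE = -68 − (-20) = -48 kJ/mol.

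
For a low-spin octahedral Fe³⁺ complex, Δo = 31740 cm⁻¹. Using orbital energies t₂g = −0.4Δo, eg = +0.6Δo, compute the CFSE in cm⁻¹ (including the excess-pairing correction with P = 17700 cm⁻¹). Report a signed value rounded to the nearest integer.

-28080

Fe sits in group 8; removing 3 electrons leaves Fe³⁺ with 8 − 3 = 5 d electrons.
Electron filling gives t₂g⁵ eg⁰.
Orbital CFSE = 5(-0.4) + 0(0.6) = -2.0Δo = -2.0 × 31740 = -63480 cm⁻¹.
Pairing penalty: 2 pairs vs 0 in the high-spin reference → 2 extra × P = 35400 cm⁻¹.
Combining: -63480 + 35400 = -28080 cm⁻¹.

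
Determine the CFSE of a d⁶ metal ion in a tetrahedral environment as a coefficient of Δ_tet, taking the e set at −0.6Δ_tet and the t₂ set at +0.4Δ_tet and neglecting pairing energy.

-0.6 Δ_tet

Tetrahedral fields are weak (Δₜ ≈ 4/9 Δₒ), so electrons fill high-spin.
Configuration: e³ t₂³.
CFSE = 3(-0.6Δ_tet) + 3(0.4Δ_tet) = -1.8Δ_tet + 1.2Δ_tet = -0.6Δ_tet.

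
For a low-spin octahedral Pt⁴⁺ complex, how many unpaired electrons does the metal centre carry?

Pt is in group 10, so Pt⁴⁺ is d⁶ (10 − 4 = 6).
Configuration: t₂g⁶ eg⁰, giving 0 unpaired electrons.

0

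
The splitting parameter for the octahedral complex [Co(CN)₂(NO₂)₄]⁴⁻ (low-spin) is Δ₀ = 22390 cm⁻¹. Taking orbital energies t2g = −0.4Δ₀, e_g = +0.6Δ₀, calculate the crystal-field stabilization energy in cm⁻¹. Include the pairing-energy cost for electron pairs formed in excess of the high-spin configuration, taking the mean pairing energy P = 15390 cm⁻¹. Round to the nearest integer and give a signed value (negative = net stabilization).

Ligand charges: 2×(-1) from CN⁻ and 4×(-1) from NO₂⁻ sum to -6; with overall charge -4, Co is +2.
Co sits in group 9; removing 2 electrons leaves Co²⁺ with 9 − 2 = 7 d electrons.
The d⁷ electrons fill as t2g^6 e_g^1.
Orbital CFSE = 6(-0.4) + 1(0.6) = -1.8Δ₀ = -1.8 × 22390 = -40302 cm⁻¹.
Relative to high-spin t2g^5 e_g^2 (2 paired), the low-spin configuration has 1 additional pair, contributing +1 × 15390 = +15390 cm⁻¹.
Combining: -40302 + 15390 = -24912 cm⁻¹.

-24912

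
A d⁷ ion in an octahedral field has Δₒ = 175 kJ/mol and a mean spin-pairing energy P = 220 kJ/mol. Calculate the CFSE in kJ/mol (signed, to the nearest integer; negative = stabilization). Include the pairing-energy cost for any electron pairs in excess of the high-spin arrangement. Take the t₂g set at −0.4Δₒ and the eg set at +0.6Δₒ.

Δₒ < P, so pairing is avoided: the ground state is high-spin.
That gives t₂g⁵ eg².
Orbital CFSE = -0.8Δₒ = -0.8 × 175 = -140 kJ/mol.
High-spin has no excess pairs, so no pairing correction applies.

-140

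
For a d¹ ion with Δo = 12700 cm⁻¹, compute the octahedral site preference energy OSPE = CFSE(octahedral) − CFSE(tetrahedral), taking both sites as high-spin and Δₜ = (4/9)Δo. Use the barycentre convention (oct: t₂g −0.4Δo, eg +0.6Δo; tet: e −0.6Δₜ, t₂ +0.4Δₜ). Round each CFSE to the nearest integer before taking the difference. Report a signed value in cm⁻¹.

Octahedral high-spin t₂g¹ eg⁰: CFSE = -0.4 × 12700 = -5080 cm⁻¹.
Tetrahedral e¹ t₂⁰ gives -0.6Δₜ = -0.6 × (4/9) × 12700 = -3387 cm⁻¹.
OSPE = -5080 − (-3387) = -1693 cm⁻¹.

-1693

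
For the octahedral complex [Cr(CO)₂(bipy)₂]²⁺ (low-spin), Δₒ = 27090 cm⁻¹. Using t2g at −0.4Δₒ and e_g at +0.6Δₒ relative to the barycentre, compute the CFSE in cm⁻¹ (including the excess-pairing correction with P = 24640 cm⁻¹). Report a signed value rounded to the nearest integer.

-18704

Ligand charges: 2×(+0) from CO and 2×(+0) from bipy sum to +0; with overall charge +2, Cr is +2.
Cr²⁺: group 6, so d-count = 6 − 2 = 4.
The d⁴ electrons fill as t2g^4 e_g^0.
The orbital stabilization is -1.6Δₒ = -1.6 × 27090 = -43344 cm⁻¹.
High-spin d⁴ would be t2g^3 e_g^1 with 0 pairs; low-spin has 1, so 1 excess pair costs +1P = +24640 cm⁻¹.
Combining: -43344 + 24640 = -18704 cm⁻¹.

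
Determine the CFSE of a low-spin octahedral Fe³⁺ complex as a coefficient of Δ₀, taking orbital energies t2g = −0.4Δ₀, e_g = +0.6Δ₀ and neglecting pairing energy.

-2.0 Δ₀

Fe is in group 8, so Fe³⁺ is d⁵ (8 − 3 = 5).
Configuration: t2g^5 e_g^0.
CFSE = 5(-0.4Δ₀) + 0(0.6Δ₀) = -2.0Δ₀ + 0.0Δ₀ = -2.0Δ₀.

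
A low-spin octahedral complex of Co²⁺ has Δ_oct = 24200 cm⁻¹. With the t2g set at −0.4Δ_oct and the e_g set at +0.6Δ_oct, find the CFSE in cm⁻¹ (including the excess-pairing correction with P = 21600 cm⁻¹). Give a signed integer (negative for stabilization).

-21960

Co is in group 9, so Co²⁺ is d⁷ (9 − 2 = 7).
Configuration: t2g^6 e_g^1.
Orbital CFSE = 6(-0.4) + 1(0.6) = -1.8Δ_oct = -1.8 × 24200 = -43560 cm⁻¹.
Relative to high-spin t2g^5 e_g^2 (2 paired), the low-spin configuration has 1 additional pair, contributing +1 × 21600 = +21600 cm⁻¹.
Net CFSE = -43560 + 21600 = -21960 cm⁻¹.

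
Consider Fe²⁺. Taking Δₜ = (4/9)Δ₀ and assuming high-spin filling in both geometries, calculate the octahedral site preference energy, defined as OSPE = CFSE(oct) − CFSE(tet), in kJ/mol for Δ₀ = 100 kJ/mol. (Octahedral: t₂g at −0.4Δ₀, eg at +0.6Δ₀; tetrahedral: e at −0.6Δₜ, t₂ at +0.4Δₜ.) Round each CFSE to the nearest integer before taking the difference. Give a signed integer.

Group 8 minus oxidation state +2 gives a d⁶ configuration for Fe²⁺.
Octahedral (high-spin): t₂g⁴ eg², CFSE = 4(−0.4) + 2(+0.6) = -0.4Δ₀ = -0.4 × 100 = -40 kJ/mol.
Tetrahedral e³ t₂³ gives -0.6Δₜ = -0.6 × (4/9) × 100 = -27 kJ/mol.
Subtracting, OSPE = -40 − (-27) = -13 kJ/mol.

-13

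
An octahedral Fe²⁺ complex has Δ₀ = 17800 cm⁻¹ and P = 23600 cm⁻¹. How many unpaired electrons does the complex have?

4

Fe is in group 8, so Fe²⁺ is d⁶ (8 − 2 = 6).
With Δ₀ < P the complex is high-spin.
Filling d⁶ accordingly: t2g^4 e_g^2.
Unpaired electrons: 4.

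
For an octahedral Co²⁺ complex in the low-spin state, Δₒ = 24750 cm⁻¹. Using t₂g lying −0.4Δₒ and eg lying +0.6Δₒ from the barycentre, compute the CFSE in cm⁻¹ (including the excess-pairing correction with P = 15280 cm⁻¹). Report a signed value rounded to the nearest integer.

Co²⁺: group 9, so d-count = 9 − 2 = 7.
Electron filling gives t₂g⁶ eg¹.
CFSE(orbital) = 6×(-0.4Δₒ) + 1×(0.6Δₒ) = -1.8Δₒ; with Δₒ = 24750 cm⁻¹ that is -44550 cm⁻¹.
Pairing penalty: 3 pairs vs 2 in the high-spin reference → 1 extra × P = 15280 cm⁻¹.
Combining: -44550 + 15280 = -29270 cm⁻¹.

-29270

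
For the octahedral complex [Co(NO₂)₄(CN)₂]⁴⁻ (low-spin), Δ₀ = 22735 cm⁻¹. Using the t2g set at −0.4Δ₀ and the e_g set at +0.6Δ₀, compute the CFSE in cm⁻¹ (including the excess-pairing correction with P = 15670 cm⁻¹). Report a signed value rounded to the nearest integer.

-25253

Ligand charges: 4×(-1) from NO₂⁻ and 2×(-1) from CN⁻ sum to -6; with overall charge -4, Co is +2.
Group 9 minus oxidation state +2 gives a d⁷ configuration for Co²⁺.
Electron filling gives t2g^6 e_g^1.
CFSE(orbital) = 6×(-0.4Δ₀) + 1×(0.6Δ₀) = -1.8Δ₀; with Δ₀ = 22735 cm⁻¹ that is -40923 cm⁻¹.
High-spin d⁷ would be t2g^5 e_g^2 with 2 pairs; low-spin has 3, so 1 excess pair costs +1P = +15670 cm⁻¹.
Net CFSE = -40923 + 15670 = -25253 cm⁻¹.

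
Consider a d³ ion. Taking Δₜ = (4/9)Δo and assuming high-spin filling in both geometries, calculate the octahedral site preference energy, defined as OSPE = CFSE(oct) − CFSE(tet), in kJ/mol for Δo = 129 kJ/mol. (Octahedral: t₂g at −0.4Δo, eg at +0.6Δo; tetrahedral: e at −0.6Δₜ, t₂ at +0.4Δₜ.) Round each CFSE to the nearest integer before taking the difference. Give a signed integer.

-109

Octahedral high-spin t₂g³ eg⁰: CFSE = -1.2 × 129 = -155 kJ/mol.
Tetrahedral: e² t₂¹, CFSE = 2(−0.6) + 1(+0.4) = -0.8Δₜ = -0.8 × (4/9) × 129 = -46 kJ/mol.
OSPE = -155 − (-46) = -109 kJ/mol.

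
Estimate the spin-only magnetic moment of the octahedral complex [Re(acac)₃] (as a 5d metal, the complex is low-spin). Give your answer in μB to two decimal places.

2.83 μB

Each acac⁻ contributes -1; 3 × (-1) = -3. With overall charge +0, Re is in the +3 oxidation state.
Group 7 minus oxidation state +3 gives a d⁴ configuration for Re³⁺.
Configuration: t2g^4 e_g^0 → 2 unpaired electrons.
μ(spin-only) = √[2(2+2)] = √8 ≈ 2.83 μB.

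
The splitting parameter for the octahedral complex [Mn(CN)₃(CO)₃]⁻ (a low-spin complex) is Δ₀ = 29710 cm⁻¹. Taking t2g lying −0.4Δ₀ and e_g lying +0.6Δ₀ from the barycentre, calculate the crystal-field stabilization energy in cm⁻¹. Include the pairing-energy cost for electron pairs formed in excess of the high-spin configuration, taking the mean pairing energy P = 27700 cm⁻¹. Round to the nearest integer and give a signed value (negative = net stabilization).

Ligand charges: 3×(-1) from CN⁻ and 3×(+0) from CO sum to -3; with overall charge -1, Mn is +2.
Group 7 minus oxidation state +2 gives a d⁵ configuration for Mn²⁺.
Electron filling gives t2g^5 e_g^0.
Orbital CFSE = 5(-0.4) + 0(0.6) = -2.0Δ₀ = -2.0 × 29710 = -59420 cm⁻¹.
Relative to high-spin t2g^3 e_g^2 (0 paired), the low-spin configuration has 2 additional pairs, contributing +2 × 27700 = +55400 cm⁻¹.
Combining: -59420 + 55400 = -4020 cm⁻¹.

-4020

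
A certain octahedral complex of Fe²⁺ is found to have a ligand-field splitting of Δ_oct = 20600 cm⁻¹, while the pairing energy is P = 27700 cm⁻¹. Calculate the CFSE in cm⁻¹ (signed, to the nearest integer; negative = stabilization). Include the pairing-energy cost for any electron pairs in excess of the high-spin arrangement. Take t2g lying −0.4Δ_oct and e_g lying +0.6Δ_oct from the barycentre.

Fe sits in group 8; removing 2 electrons leaves Fe²⁺ with 8 − 2 = 6 d electrons.
Δ_oct < P, so pairing is avoided: the ground state is high-spin.
Configuration: t2g^4 e_g^2.
Orbital CFSE = -0.4Δ_oct = -0.4 × 20600 = -8240 cm⁻¹.
High-spin has no excess pairs, so no pairing correction applies.

-8240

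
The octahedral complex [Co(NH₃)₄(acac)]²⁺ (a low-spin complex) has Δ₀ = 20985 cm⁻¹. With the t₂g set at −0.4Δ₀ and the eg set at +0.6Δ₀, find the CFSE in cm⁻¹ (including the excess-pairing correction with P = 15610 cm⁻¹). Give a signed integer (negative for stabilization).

-19144

Ligand charges: 4×(+0) from NH₃ and 1×(-1) from acac⁻ sum to -1; with overall charge +2, Co is +3.
Co is in group 9, so Co³⁺ is d⁶ (9 − 3 = 6).
The d⁶ electrons fill as t₂g⁶ eg⁰.
CFSE(orbital) = 6×(-0.4Δ₀) + 0×(0.6Δ₀) = -2.4Δ₀; with Δ₀ = 20985 cm⁻¹ that is -50364 cm⁻¹.
Relative to high-spin t₂g⁴ eg² (1 paired), the low-spin configuration has 2 additional pairs, contributing +2 × 15610 = +31220 cm⁻¹.
Net CFSE = -50364 + 31220 = -19144 cm⁻¹.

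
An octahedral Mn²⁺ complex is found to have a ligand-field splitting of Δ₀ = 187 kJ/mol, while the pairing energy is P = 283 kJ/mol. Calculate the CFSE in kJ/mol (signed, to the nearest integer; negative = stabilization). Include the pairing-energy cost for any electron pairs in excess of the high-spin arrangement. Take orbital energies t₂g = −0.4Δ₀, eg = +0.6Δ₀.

Mn is in group 7, so Mn²⁺ is d⁵ (7 − 2 = 5).
Δ₀ < P, so pairing is avoided: the ground state is high-spin.
Filling d⁵ accordingly: t₂g³ eg².
Orbital CFSE = 0.0Δ₀ = 0.0 × 187 = 0 kJ/mol.
High-spin has no excess pairs, so no pairing correction applies.

0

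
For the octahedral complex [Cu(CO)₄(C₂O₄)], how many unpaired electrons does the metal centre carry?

1

Ligand charges: 4×(+0) from CO and 1×(-2) from C₂O₄²⁻ sum to -2; with overall charge +0, Cu is +2.
Cu²⁺: group 11, so d-count = 11 − 2 = 9.
Configuration: t₂g⁶ eg³, giving 1 unpaired electron.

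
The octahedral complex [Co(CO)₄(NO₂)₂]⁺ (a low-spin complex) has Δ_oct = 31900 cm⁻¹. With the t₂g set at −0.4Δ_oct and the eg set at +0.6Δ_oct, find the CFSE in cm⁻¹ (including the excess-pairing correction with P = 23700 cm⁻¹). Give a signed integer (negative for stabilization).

-29160

Ligand charges: 4×(+0) from CO and 2×(-1) from NO₂⁻ sum to -2; with overall charge +1, Co is +3.
Co sits in group 9; removing 3 electrons leaves Co³⁺ with 9 − 3 = 6 d electrons.
Electron filling gives t₂g⁶ eg⁰.
The orbital stabilization is -2.4Δ_oct = -2.4 × 31900 = -76560 cm⁻¹.
High-spin d⁶ would be t₂g⁴ eg² with 1 pair; low-spin has 3, so 2 excess pairs cost +2P = +47400 cm⁻¹.
Net CFSE = -76560 + 47400 = -29160 cm⁻¹.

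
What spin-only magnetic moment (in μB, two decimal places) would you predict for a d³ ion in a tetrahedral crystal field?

Tetrahedral fields are weak (Δₜ ≈ 4/9 Δₒ), so electrons fill high-spin.
Configuration: e^2 t2^1 → 3 unpaired electrons.
μ(spin-only) = √[3(3+2)] = √15 ≈ 3.87 μB.

3.87 μB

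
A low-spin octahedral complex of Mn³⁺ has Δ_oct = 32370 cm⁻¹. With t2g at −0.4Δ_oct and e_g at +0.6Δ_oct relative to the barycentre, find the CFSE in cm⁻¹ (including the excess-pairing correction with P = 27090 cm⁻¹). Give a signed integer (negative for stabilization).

-24702

Group 7 minus oxidation state +3 gives a d⁴ configuration for Mn³⁺.
Electron filling gives t2g^4 e_g^0.
CFSE(orbital) = 4×(-0.4Δ_oct) + 0×(0.6Δ_oct) = -1.6Δ_oct; with Δ_oct = 32370 cm⁻¹ that is -51792 cm⁻¹.
High-spin d⁴ would be t2g^3 e_g^1 with 0 pairs; low-spin has 1, so 1 excess pair costs +1P = +27090 cm⁻¹.
Net CFSE = -51792 + 27090 = -24702 cm⁻¹.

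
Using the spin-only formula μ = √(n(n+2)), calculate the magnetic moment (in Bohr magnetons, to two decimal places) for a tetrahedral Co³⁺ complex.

4.90 Bohr magnetons

Co is in group 9, so Co³⁺ is d⁶ (9 − 3 = 6).
Tetrahedral splitting is small, so the complex is high-spin.
Configuration: e^3 t2^3 → 4 unpaired electrons.
μ(spin-only) = √[4(4+2)] = √24 ≈ 4.90 Bohr magnetons.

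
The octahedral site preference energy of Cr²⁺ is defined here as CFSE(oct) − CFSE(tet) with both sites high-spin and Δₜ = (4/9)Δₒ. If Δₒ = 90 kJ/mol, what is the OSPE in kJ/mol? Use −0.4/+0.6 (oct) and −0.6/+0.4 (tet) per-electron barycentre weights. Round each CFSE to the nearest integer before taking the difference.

Cr sits in group 6; removing 2 electrons leaves Cr²⁺ with 6 − 2 = 4 d electrons.
Octahedral (high-spin): t₂g³ eg¹, CFSE = 3(−0.4) + 1(+0.6) = -0.6Δₒ = -0.6 × 90 = -54 kJ/mol.
In a tetrahedral site the filling is e² t₂²: CFSE(tet) = -0.4Δₜ = -0.4 × (4/9)(90) = -16 kJ/mol.
Subtracting, OSPE = -54 − (-16) = -38 kJ/mol.

-38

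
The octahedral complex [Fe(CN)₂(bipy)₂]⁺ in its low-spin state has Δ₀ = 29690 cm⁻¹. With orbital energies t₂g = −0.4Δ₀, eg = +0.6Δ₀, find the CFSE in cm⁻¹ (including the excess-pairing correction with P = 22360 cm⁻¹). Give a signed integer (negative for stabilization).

-14660

Ligand charges: 2×(-1) from CN⁻ and 2×(+0) from bipy sum to -2; with overall charge +1, Fe is +3.
Group 8 minus oxidation state +3 gives a d⁵ configuration for Fe³⁺.
Configuration: t₂g⁵ eg⁰.
CFSE(orbital) = 5×(-0.4Δ₀) + 0×(0.6Δ₀) = -2.0Δ₀; with Δ₀ = 29690 cm⁻¹ that is -59380 cm⁻¹.
High-spin d⁵ would be t₂g³ eg² with 0 pairs; low-spin has 2, so 2 excess pairs cost +2P = +44720 cm⁻¹.
Net CFSE = -59380 + 44720 = -14660 cm⁻¹.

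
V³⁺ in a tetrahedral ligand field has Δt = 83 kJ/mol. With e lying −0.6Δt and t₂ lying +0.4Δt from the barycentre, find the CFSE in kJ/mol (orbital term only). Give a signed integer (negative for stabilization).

Group 5 minus oxidation state +3 gives a d² configuration for V³⁺.
With tetrahedral geometry the complex is necessarily high-spin.
Configuration: e² t₂⁰.
Orbital CFSE = 2(-0.6) + 0(0.4) = -1.2Δt = -1.2 × 83 = -100 kJ/mol.

-100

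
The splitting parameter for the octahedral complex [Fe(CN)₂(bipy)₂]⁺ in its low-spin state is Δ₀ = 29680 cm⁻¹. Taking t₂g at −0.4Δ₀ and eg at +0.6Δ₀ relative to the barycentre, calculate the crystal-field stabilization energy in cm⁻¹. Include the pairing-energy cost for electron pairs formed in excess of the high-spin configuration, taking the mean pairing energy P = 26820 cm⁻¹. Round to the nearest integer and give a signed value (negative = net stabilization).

-5720

Ligand charges: 2×(-1) from CN⁻ and 2×(+0) from bipy sum to -2; with overall charge +1, Fe is +3.
Fe is in group 8, so Fe³⁺ is d⁵ (8 − 3 = 5).
Configuration: t₂g⁵ eg⁰.
CFSE(orbital) = 5×(-0.4Δ₀) + 0×(0.6Δ₀) = -2.0Δ₀; with Δ₀ = 29680 cm⁻¹ that is -59360 cm⁻¹.
Pairing penalty: 2 pairs vs 0 in the high-spin reference → 2 extra × P = 53640 cm⁻¹.
Combining: -59360 + 53640 = -5720 cm⁻¹.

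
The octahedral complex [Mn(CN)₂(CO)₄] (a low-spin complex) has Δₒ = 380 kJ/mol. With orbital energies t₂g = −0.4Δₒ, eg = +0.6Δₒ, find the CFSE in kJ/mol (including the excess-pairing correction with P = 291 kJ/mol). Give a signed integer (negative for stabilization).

Ligand charges: 2×(-1) from CN⁻ and 4×(+0) from CO sum to -2; with overall charge +0, Mn is +2.
Mn²⁺: group 7, so d-count = 7 − 2 = 5.
Electron filling gives t₂g⁵ eg⁰.
The orbital stabilization is -2.0Δₒ = -2.0 × 380 = -760 kJ/mol.
Relative to high-spin t₂g³ eg² (0 paired), the low-spin configuration has 2 additional pairs, contributing +2 × 291 = +582 kJ/mol.
Net CFSE = -760 + 582 = -178 kJ/mol.

-178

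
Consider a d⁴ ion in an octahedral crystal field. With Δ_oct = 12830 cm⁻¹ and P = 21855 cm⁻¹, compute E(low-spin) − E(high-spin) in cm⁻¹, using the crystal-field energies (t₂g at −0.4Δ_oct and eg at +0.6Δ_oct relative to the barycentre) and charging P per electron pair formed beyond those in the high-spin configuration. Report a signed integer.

9025

High-spin: t₂g³ eg¹, CFSE = -0.6Δ_oct = -7698 cm⁻¹.
Low-spin t₂g⁴ eg⁰ gives -1.6Δ_oct = -20528 cm⁻¹, but forming 1 extra pair costs 1P = 21855 cm⁻¹, so E(LS) = -20528 + 21855 = 1327 cm⁻¹.
Thus E(LS) − E(HS) = 9025 cm⁻¹.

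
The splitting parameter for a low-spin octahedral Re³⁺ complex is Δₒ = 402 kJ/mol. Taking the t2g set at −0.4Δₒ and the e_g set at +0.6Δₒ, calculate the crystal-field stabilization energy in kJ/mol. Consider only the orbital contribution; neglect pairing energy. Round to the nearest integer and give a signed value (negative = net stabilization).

Group 7 minus oxidation state +3 gives a d⁴ configuration for Re³⁺.
The d⁴ electrons fill as t2g^4 e_g^0.
The orbital stabilization is -1.6Δₒ = -1.6 × 402 = -643 kJ/mol.

-643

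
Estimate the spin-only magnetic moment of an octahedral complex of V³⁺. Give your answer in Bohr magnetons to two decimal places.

V sits in group 5; removing 3 electrons leaves V³⁺ with 5 − 3 = 2 d electrons.
Configuration: t₂g² eg⁰ → 2 unpaired electrons.
μ(spin-only) = √[2(2+2)] = √8 ≈ 2.83 Bohr magnetons.

2.83 Bohr magnetons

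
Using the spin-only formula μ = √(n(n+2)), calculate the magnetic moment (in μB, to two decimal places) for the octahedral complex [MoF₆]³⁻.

Each F⁻ contributes -1; 6 × (-1) = -6. With overall charge -3, Mo is in the +3 oxidation state.
Mo³⁺: group 6, so d-count = 6 − 3 = 3.
Configuration: t₂g³ eg⁰ → 3 unpaired electrons.
μ(spin-only) = √[3(3+2)] = √15 ≈ 3.87 μB.

3.87 μB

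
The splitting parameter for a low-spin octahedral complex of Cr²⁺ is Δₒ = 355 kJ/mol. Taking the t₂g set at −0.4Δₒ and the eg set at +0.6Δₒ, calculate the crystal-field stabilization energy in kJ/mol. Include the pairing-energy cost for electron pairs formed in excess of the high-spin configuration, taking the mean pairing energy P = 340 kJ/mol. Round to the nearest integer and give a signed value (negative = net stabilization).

Cr²⁺: group 6, so d-count = 6 − 2 = 4.
Configuration: t₂g⁴ eg⁰.
CFSE(orbital) = 4×(-0.4Δₒ) + 0×(0.6Δₒ) = -1.6Δₒ; with Δₒ = 355 kJ/mol that is -568 kJ/mol.
High-spin d⁴ would be t₂g³ eg¹ with 0 pairs; low-spin has 1, so 1 excess pair costs +1P = +340 kJ/mol.
Net CFSE = -568 + 340 = -228 kJ/mol.

-228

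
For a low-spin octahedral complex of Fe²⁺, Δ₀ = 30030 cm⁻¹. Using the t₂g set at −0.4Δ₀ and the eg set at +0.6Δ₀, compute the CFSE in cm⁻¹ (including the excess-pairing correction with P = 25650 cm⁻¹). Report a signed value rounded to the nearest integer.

Fe sits in group 8; removing 2 electrons leaves Fe²⁺ with 8 − 2 = 6 d electrons.
The d⁶ electrons fill as t₂g⁶ eg⁰.
CFSE(orbital) = 6×(-0.4Δ₀) + 0×(0.6Δ₀) = -2.4Δ₀; with Δ₀ = 30030 cm⁻¹ that is -72072 cm⁻¹.
High-spin d⁶ would be t₂g⁴ eg² with 1 pair; low-spin has 3, so 2 excess pairs cost +2P = +51300 cm⁻¹.
Combining: -72072 + 51300 = -20772 cm⁻¹.

-20772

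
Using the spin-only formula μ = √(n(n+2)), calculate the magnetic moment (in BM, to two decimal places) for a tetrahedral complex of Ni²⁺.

Group 10 minus oxidation state +2 gives a d⁸ configuration for Ni²⁺.
With tetrahedral geometry the complex is necessarily high-spin.
Configuration: e^4 t2^4 → 2 unpaired electrons.
μ(spin-only) = √[2(2+2)] = √8 ≈ 2.83 BM.

2.83 BM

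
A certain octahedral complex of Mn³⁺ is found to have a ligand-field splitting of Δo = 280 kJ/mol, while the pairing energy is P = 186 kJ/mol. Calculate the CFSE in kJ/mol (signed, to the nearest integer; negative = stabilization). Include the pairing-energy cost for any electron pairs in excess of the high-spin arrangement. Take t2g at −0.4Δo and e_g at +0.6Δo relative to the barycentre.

-262

Mn³⁺: group 7, so d-count = 7 − 3 = 4.
Δo > P, so pairing is preferred: the ground state is low-spin.
Filling d⁴ accordingly: t2g^4 e_g^0.
Orbital CFSE = -1.6Δo = -1.6 × 280 = -448 kJ/mol.
Excess pairs vs high-spin: 1 − 0 = 1; pairing cost = +186 kJ/mol.
Net CFSE = -448 + 186 = -262 kJ/mol.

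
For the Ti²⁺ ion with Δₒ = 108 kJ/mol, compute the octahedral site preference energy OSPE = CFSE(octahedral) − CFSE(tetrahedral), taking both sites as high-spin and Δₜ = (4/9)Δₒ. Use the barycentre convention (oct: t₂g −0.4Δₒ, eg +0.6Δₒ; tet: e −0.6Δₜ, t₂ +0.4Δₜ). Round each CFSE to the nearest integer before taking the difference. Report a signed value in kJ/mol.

Group 4 minus oxidation state +2 gives a d² configuration for Ti²⁺.
In an octahedral site d² (HS) is t₂g² eg⁰, giving CFSE(oct) = -0.8Δₒ = -86 kJ/mol.
Tetrahedral e² t₂⁰ gives -1.2Δₜ = -1.2 × (4/9) × 108 = -58 kJ/mol.
OSPE = -86 − (-58) = -28 kJ/mol.

-28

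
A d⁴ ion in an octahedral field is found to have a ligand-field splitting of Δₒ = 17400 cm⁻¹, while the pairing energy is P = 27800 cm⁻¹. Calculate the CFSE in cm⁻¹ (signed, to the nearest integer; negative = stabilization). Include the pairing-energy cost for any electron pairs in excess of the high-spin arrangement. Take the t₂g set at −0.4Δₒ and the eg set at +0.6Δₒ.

Here Δₒ < P (17400 < 27800), so the high-spin state is favoured.
That gives t₂g³ eg¹.
Orbital CFSE = -0.6Δₒ = -0.6 × 17400 = -10440 cm⁻¹.
High-spin has no excess pairs, so no pairing correction applies.

-10440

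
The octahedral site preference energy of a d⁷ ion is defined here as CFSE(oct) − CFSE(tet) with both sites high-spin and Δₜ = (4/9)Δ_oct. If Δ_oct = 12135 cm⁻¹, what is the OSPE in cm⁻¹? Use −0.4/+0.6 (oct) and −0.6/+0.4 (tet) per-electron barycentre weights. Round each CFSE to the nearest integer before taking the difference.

-3236

In an octahedral site d⁷ (HS) is t₂g⁵ eg², giving CFSE(oct) = -0.8Δ_oct = -9708 cm⁻¹.
Tetrahedral: e⁴ t₂³, CFSE = 4(−0.6) + 3(+0.4) = -1.2Δₜ = -1.2 × (4/9) × 12135 = -6472 cm⁻¹.
Subtracting, OSPE = -9708 − (-6472) = -3236 cm⁻¹.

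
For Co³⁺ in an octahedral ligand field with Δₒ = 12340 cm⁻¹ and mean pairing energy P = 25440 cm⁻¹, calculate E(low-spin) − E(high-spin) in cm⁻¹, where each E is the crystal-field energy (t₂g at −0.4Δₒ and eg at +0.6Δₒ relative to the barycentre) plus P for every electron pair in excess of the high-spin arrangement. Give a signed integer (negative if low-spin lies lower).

Group 9 minus oxidation state +3 gives a d⁶ configuration for Co³⁺.
High-spin d⁶ fills as t₂g⁴ eg² with CFSE 4(−0.4) + 2(+0.6) = -0.4Δₒ = -4936 cm⁻¹.
Low-spin t₂g⁶ eg⁰ gives -2.4Δₒ = -29616 cm⁻¹, but forming 2 extra pairs costs 2P = 50880 cm⁻¹, so E(LS) = -29616 + 50880 = 21264 cm⁻¹.
E(LS) − E(HS) = 21264 − (-4936) = 26200 cm⁻¹.

26200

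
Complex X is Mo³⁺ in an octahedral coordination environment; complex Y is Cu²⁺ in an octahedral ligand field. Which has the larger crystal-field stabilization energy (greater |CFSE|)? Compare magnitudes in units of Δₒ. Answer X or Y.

X

X: Mo sits in group 6; removing 3 electrons leaves Mo³⁺ with 6 − 3 = 3 d electrons; t₂g³ eg⁰, CFSE = -1.2Δₒ.
Y: Group 11 minus oxidation state +2 gives a d⁹ configuration for Cu²⁺; t2g^6 e_g^3, CFSE = -0.6Δₒ.
So X has the larger |CFSE|.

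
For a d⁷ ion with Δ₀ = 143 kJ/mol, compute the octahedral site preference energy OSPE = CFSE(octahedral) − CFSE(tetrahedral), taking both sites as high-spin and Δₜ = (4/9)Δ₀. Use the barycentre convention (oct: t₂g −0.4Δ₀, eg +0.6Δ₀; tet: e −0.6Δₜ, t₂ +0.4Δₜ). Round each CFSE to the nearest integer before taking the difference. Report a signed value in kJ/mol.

-38

Octahedral (high-spin): t2g^5 e_g^2, CFSE = 5(−0.4) + 2(+0.6) = -0.8Δ₀ = -0.8 × 143 = -114 kJ/mol.
In a tetrahedral site the filling is e^4 t2^3: CFSE(tet) = -1.2Δₜ = -1.2 × (4/9)(143) = -76 kJ/mol.
Subtracting, OSPE = -114 − (-76) = -38 kJ/mol.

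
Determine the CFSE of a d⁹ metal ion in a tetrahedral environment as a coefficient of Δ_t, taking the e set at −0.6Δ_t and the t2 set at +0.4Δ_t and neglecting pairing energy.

Tetrahedral splitting is small, so the complex is high-spin.
Configuration: e^4 t2^5.
CFSE = 4(-0.6Δ_t) + 5(0.4Δ_t) = -2.4Δ_t + 2.0Δ_t = -0.4Δ_t.

-0.4 Δ_t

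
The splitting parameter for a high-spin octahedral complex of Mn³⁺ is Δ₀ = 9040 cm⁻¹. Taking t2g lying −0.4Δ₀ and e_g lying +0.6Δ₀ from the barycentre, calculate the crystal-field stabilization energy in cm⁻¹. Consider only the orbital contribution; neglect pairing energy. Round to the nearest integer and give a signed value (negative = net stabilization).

Mn³⁺: group 7, so d-count = 7 − 3 = 4.
Electron filling gives t2g^3 e_g^1.
The orbital stabilization is -0.6Δ₀ = -0.6 × 9040 = -5424 cm⁻¹.

-5424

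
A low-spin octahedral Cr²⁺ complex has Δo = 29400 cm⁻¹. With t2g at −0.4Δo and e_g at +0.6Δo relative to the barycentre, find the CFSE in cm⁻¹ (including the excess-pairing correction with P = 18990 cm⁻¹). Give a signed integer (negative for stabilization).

-28050

Cr is in group 6, so Cr²⁺ is d⁴ (6 − 2 = 4).
Electron filling gives t2g^4 e_g^0.
The orbital stabilization is -1.6Δo = -1.6 × 29400 = -47040 cm⁻¹.
Relative to high-spin t2g^3 e_g^1 (0 paired), the low-spin configuration has 1 additional pair, contributing +1 × 18990 = +18990 cm⁻¹.
Overall CFSE = -47040 + 18990 = -28050 cm⁻¹.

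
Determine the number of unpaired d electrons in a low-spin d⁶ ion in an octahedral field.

0

Configuration: t2g^6 e_g^0, giving 0 unpaired electrons.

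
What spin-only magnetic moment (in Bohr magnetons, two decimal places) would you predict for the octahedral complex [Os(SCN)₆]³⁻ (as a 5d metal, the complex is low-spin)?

1.73 Bohr magnetons

Each SCN⁻ contributes -1; 6 × (-1) = -6. With overall charge -3, Os is in the +3 oxidation state.
Os³⁺: group 8, so d-count = 8 − 3 = 5.
Configuration: t2g^5 e_g^0 → 1 unpaired electron.
μ(spin-only) = √[1(1+2)] = √3 ≈ 1.73 Bohr magnetons.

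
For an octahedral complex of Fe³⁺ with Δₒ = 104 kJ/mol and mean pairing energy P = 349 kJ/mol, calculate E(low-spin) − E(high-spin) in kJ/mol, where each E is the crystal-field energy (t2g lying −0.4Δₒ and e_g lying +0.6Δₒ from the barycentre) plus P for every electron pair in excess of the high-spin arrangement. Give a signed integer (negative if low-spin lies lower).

Fe sits in group 8; removing 3 electrons leaves Fe³⁺ with 8 − 3 = 5 d electrons.
High-spin d⁵ fills as t2g^3 e_g^2 with CFSE 3(−0.4) + 2(+0.6) = 0.0Δₒ = 0 kJ/mol.
Low-spin: t2g^5 e_g^0, orbital CFSE = -2.0Δₒ = -208 kJ/mol; plus 2 excess pairs × P = +698 kJ/mol; total 490 kJ/mol.
E(LS) − E(HS) = 490 − (0) = 490 kJ/mol.

490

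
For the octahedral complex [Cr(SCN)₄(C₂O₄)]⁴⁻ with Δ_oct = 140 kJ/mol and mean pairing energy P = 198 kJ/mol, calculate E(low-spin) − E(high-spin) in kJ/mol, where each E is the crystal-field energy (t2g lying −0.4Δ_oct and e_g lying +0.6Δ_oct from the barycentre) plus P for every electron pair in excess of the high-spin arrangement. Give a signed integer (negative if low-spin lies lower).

Ligand charges: 4×(-1) from SCN⁻ and 1×(-2) from C₂O₄²⁻ sum to -6; with overall charge -4, Cr is +2.
Group 6 minus oxidation state +2 gives a d⁴ configuration for Cr²⁺.
High-spin: t2g^3 e_g^1, CFSE = -0.6Δ_oct = -84 kJ/mol.
Low-spin t2g^4 e_g^0 gives -1.6Δ_oct = -224 kJ/mol, but forming 1 extra pair costs 1P = 198 kJ/mol, so E(LS) = -224 + 198 = -26 kJ/mol.
Thus E(LS) − E(HS) = 58 kJ/mol.

58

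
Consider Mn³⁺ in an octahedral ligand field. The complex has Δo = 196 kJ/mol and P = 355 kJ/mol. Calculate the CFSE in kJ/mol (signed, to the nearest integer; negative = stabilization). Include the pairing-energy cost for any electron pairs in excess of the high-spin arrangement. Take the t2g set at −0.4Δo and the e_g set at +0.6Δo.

Mn³⁺: group 7, so d-count = 7 − 3 = 4.
Δo < P, so pairing is avoided: the ground state is high-spin.
Configuration: t2g^3 e_g^1.
Orbital CFSE = -0.6Δo = -0.6 × 196 = -118 kJ/mol.
High-spin has no excess pairs, so no pairing correction applies.

-118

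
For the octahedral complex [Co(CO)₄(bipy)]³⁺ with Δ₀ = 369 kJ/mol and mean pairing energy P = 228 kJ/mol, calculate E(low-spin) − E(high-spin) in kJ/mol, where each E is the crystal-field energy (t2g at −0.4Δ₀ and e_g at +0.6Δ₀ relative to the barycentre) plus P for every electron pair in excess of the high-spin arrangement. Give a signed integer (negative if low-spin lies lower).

Ligand charges: 4×(+0) from CO and 1×(+0) from bipy sum to +0; with overall charge +3, Co is +3.
Group 9 minus oxidation state +3 gives a d⁶ configuration for Co³⁺.
In the high-spin limit (t2g^4 e_g^2) the orbital term is -0.4Δ₀ = -148 kJ/mol, with no excess pairing.
Low-spin t2g^6 e_g^0 gives -2.4Δ₀ = -886 kJ/mol, but forming 2 extra pairs costs 2P = 456 kJ/mol, so E(LS) = -886 + 456 = -430 kJ/mol.
E(LS) − E(HS) = -430 − (-148) = -282 kJ/mol.

-282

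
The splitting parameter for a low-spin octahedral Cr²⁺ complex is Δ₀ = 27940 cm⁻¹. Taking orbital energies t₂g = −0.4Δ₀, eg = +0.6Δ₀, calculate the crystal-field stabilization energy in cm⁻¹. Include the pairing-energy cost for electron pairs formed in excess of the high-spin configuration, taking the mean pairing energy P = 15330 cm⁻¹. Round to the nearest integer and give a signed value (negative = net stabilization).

Cr is in group 6, so Cr²⁺ is d⁴ (6 − 2 = 4).
Configuration: t₂g⁴ eg⁰.
CFSE(orbital) = 4×(-0.4Δ₀) + 0×(0.6Δ₀) = -1.6Δ₀; with Δ₀ = 27940 cm⁻¹ that is -44704 cm⁻¹.
High-spin d⁴ would be t₂g³ eg¹ with 0 pairs; low-spin has 1, so 1 excess pair costs +1P = +15330 cm⁻¹.
Combining: -44704 + 15330 = -29374 cm⁻¹.

-29374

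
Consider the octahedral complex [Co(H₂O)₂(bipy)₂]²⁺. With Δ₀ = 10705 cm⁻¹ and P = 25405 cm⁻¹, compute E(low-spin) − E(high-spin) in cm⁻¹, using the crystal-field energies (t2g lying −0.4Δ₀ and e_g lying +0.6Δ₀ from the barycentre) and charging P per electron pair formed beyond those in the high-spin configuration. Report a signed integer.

Ligand charges: 2×(+0) from H₂O and 2×(+0) from bipy sum to +0; with overall charge +2, Co is +2.
Group 9 minus oxidation state +2 gives a d⁷ configuration for Co²⁺.
In the high-spin limit (t2g^5 e_g^2) the orbital term is -0.8Δ₀ = -8564 cm⁻¹, with no excess pairing.
Low-spin t2g^6 e_g^1 gives -1.8Δ₀ = -19269 cm⁻¹, but forming 1 extra pair costs 1P = 25405 cm⁻¹, so E(LS) = -19269 + 25405 = 6136 cm⁻¹.
E(LS) − E(HS) = 6136 − (-8564) = 14700 cm⁻¹.

14700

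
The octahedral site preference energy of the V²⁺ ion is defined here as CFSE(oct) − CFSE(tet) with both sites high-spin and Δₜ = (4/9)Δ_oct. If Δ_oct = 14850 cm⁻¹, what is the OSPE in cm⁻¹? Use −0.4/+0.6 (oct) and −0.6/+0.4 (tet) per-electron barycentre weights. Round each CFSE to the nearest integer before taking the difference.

-12540

V sits in group 5; removing 2 electrons leaves V²⁺ with 5 − 2 = 3 d electrons.
In an octahedral site d³ (HS) is t₂g³ eg⁰, giving CFSE(oct) = -1.2Δ_oct = -17820 cm⁻¹.
Tetrahedral: e² t₂¹, CFSE = 2(−0.6) + 1(+0.4) = -0.8Δₜ = -0.8 × (4/9) × 14850 = -5280 cm⁻¹.
Subtracting, OSPE = -17820 − (-5280) = -12540 cm⁻¹.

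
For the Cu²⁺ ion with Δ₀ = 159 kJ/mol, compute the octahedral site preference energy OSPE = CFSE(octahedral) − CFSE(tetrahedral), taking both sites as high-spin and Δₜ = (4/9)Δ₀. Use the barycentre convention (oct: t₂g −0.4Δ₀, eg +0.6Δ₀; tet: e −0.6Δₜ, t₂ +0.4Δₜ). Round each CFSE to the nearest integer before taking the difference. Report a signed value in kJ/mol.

Cu²⁺: group 11, so d-count = 11 − 2 = 9.
In an octahedral site d⁹ (HS) is t₂g⁶ eg³, giving CFSE(oct) = -0.6Δ₀ = -95 kJ/mol.
In a tetrahedral site the filling is e⁴ t₂⁵: CFSE(tet) = -0.4Δₜ = -0.4 × (4/9)(159) = -28 kJ/mol.
OSPE = -95 − (-28) = -67 kJ/mol.

-67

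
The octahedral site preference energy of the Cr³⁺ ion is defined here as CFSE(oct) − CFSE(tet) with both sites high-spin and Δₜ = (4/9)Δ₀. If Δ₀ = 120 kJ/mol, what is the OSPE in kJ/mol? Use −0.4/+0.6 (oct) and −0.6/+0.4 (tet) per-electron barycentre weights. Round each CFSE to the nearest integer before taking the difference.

-101

Cr³⁺: group 6, so d-count = 6 − 3 = 3.
In an octahedral site d³ (HS) is t₂g³ eg⁰, giving CFSE(oct) = -1.2Δ₀ = -144 kJ/mol.
Tetrahedral e² t₂¹ gives -0.8Δₜ = -0.8 × (4/9) × 120 = -43 kJ/mol.
Subtracting, OSPE = -144 − (-43) = -101 kJ/mol.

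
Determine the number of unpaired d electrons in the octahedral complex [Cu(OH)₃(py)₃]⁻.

1

Ligand charges: 3×(-1) from OH⁻ and 3×(+0) from py sum to -3; with overall charge -1, Cu is +2.
Cu is in group 11, so Cu²⁺ is d⁹ (11 − 2 = 9).
Configuration: t2g^6 e_g^3, giving 1 unpaired electron.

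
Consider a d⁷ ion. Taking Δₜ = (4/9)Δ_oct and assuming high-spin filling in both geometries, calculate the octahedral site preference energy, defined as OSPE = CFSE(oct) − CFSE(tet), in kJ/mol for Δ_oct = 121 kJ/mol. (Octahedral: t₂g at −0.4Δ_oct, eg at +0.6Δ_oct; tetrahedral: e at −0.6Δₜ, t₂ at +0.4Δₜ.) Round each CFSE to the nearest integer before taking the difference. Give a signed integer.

In an octahedral site d⁷ (HS) is t2g^5 e_g^2, giving CFSE(oct) = -0.8Δ_oct = -97 kJ/mol.
Tetrahedral e^4 t2^3 gives -1.2Δₜ = -1.2 × (4/9) × 121 = -65 kJ/mol.
OSPE = -97 − (-65) = -32 kJ/mol.

-32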